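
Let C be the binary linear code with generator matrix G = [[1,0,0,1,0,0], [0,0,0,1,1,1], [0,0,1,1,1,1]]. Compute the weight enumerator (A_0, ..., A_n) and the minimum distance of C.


Weight distribution: A_0 = 1, A_1 = 1, A_2 = 1, A_3 = 3, A_4 = 2. Minimum distance d = 1.

Enumerate all 2^3 = 8 messages m ∈ F_2^3.
For each, compute codeword c = mG in F_2^6, then tally its weight.
  m = 000 → c = 000000, weight = 0.
  m = 100 → c = 100100, weight = 2.
  m = 010 → c = 000111, weight = 3.
  m = 110 → c = 100011, weight = 3.
  m = 001 → c = 001111, weight = 4.
  m = 101 → c = 101011, weight = 4.
  m = 011 → c = 001000, weight = 1.
  m = 111 → c = 101100, weight = 3.
Tally weights:
  weight 0: 1 codewords.
  weight 1: 1 codewords.
  weight 2: 1 codewords.
  weight 3: 3 codewords.
  weight 4: 2 codewords.
Minimum distance d = smallest w > 0 with A_w > 0 = 1.
Sanity: Σ A_w = 8 = 2^3 = 8 ✓.


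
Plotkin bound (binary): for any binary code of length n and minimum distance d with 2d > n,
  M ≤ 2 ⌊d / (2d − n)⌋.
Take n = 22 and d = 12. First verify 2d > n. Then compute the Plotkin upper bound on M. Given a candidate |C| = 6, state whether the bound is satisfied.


Plotkin bound M ≤ 12; given |C| = 6 ≤ bound (satisfied).

Check applicability: 2d = 24, n = 22.
2d − n = 2 > 0, so Plotkin applies.
Compute d/(2d−n) = 12/2 ≈ 6.0000.
⌊d/(2d−n)⌋ = 6.
Plotkin bound: M ≤ 2·6 = 12.
Given |C| = 6, check: satisfied.
This |C| is below the Plotkin bound.


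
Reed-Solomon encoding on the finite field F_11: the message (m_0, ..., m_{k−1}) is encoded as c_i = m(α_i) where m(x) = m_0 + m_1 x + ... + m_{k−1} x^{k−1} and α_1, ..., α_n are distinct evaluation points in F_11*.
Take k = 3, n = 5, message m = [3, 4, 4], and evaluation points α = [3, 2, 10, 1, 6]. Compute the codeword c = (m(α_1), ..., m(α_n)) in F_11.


c = [7, 5, 3, 0, 6]

Message polynomial: m(x) = 3 + 4·x + 4·x^2 (mod 11).
For each evaluation point α_i, compute m(α_i) mod 11:
  α_1 = 3: Horner steps 4 → 5 → 7, so m(3) = 7.
  α_2 = 2: Horner steps 4 → 1 → 5, so m(2) = 5.
  α_3 = 10: Horner steps 4 → 0 → 3, so m(10) = 3.
  α_4 = 1: Horner steps 4 → 8 → 0, so m(1) = 0.
  α_5 = 6: Horner steps 4 → 6 → 6, so m(6) = 6.
Codeword c = [7, 5, 3, 0, 6] ∈ F_11^5.


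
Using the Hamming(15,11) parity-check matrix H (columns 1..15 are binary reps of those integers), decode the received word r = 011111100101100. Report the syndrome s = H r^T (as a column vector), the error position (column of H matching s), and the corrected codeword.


s = (1, 0, 1, 0)^T, error position = 10, corrected codeword c = 011111100001100

Compute s = H r^T mod 2 one row at a time:
  s_1 = 0 + 0 + 1 + 0 + 1 + 1 + 0 + 0 = 3 ≡ 1 (mod 2).
  s_2 = 1 + 1 + 1 + 1 + 1 + 1 + 0 + 0 = 6 ≡ 0 (mod 2).
  s_3 = 1 + 1 + 1 + 1 + 1 + 0 + 0 + 0 = 5 ≡ 1 (mod 2).
  s_4 = 0 + 1 + 1 + 1 + 0 + 0 + 1 + 0 = 4 ≡ 0 (mod 2).
s = (1, 0, 1, 0)^T — this equals column 10 of H (binary 1010), so error is at position 10.
Correct: flip bit 10 of r = 011111100101100 to get c = 011111100001100.


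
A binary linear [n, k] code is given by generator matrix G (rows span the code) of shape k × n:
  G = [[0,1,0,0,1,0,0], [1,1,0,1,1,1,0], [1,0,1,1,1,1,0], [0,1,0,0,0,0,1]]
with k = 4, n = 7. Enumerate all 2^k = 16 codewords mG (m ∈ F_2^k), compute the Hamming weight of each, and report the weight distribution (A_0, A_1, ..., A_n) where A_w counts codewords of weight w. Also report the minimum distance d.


Weight distribution: A_0 = 1, A_2 = 6, A_3 = 1, A_4 = 1, A_5 = 6, A_7 = 1. Minimum distance d = 2.

Enumerate all 2^4 = 16 messages m ∈ F_2^4.
For each, compute codeword c = mG in F_2^7, then tally its weight.
  m = 0000 → c = 0000000, weight = 0.
  m = 1000 → c = 0100100, weight = 2.
  m = 0100 → c = 1101110, weight = 5.
  m = 1100 → c = 1001010, weight = 3.
  m = 0010 → c = 1011110, weight = 5.
  m = 1010 → c = 1111010, weight = 5.
  m = 0110 → c = 0110000, weight = 2.
  m = 1110 → c = 0010100, weight = 2.
  m = 0001 → c = 0100001, weight = 2.
  m = 1001 → c = 0000101, weight = 2.
  m = 0101 → c = 1001111, weight = 5.
  m = 1101 → c = 1101011, weight = 5.
  m = 0011 → c = 1111111, weight = 7.
  m = 1011 → c = 1011011, weight = 5.
  m = 0111 → c = 0010001, weight = 2.
  m = 1111 → c = 0110101, weight = 4.
Tally weights:
  weight 0: 1 codewords.
  weight 2: 6 codewords.
  weight 3: 1 codewords.
  weight 4: 1 codewords.
  weight 5: 6 codewords.
  weight 7: 1 codewords.
Minimum distance d = smallest w > 0 with A_w > 0 = 2.
Sanity: Σ A_w = 16 = 2^4 = 16 ✓.


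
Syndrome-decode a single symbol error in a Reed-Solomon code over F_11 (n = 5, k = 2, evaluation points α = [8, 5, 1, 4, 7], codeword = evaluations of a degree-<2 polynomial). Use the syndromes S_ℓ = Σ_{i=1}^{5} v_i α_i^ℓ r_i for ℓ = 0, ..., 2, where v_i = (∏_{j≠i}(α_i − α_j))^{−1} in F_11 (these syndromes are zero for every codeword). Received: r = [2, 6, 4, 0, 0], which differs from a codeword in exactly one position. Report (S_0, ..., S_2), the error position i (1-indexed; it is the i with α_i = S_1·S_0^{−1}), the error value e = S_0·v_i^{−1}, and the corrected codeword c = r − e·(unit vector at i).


S = (6, 9, 8), error at position 5, error magnitude e = 4, c = [2, 6, 4, 0, 7].

Step 1: column multipliers v_i = (∏_{j≠i}(α_i − α_j))^{−1} mod 11.
  i = 1 (α = 8): (8−5)(8−1)(8−4)(8−7) = 3·7·4·1 = 84 ≡ 7, so v_1 = 7^{−1} = 8 (mod 11).
  i = 2 (α = 5): (5−8)(5−1)(5−4)(5−7) = (−3)·4·1·(−2) = 24 ≡ 2, so v_2 = 2^{−1} = 6 (mod 11).
  i = 3 (α = 1): (1−8)(1−5)(1−4)(1−7) = (−7)·(−4)·(−3)·(−6) = 504 ≡ 9, so v_3 = 9^{−1} = 5 (mod 11).
  i = 4 (α = 4): (4−8)(4−5)(4−1)(4−7) = (−4)·(−1)·3·(−3) = −36 ≡ 8, so v_4 = 8^{−1} = 7 (mod 11).
  i = 5 (α = 7): (7−8)(7−5)(7−1)(7−4) = (−1)·2·6·3 = −36 ≡ 8, so v_5 = 8^{−1} = 7 (mod 11).
  v = [8, 6, 5, 7, 7].
Step 2: syndromes of r = [2, 6, 4, 0, 0] (all sums mod 11).
  S_0 = Σ v_i r_i = 8·2 + 6·6 + 5·4 + 7·0 + 7·0 = 72 ≡ 6.
  S_1 = Σ v_i α_i r_i = 8·8·2 + 6·5·6 + 5·1·4 + 7·4·0 + 7·7·0 = 328 ≡ 9.
  α_i^2 mod 11 = [9, 3, 1, 5, 5].
  S_2 = Σ v_i α_i^2 r_i = 8·9·2 + 6·3·6 + 5·1·4 + 7·5·0 + 7·5·0 = 272 ≡ 8.
  S = (6, 9, 8) ≠ 0, so r is not a codeword (an error is present).
Step 3: locate the error. For a single error e at position i, S_ℓ = v_i·e·α_i^ℓ, so α_err = S_1/S_0.
  S_0^{−1} = 6^{−1} = 2 (mod 11), so α_err = 9·2 = 18 ≡ 7 = α_5. Error position i = 5.
  Consistency check: S_2/S_1 = 8·5 = 40 ≡ 7 = α_err ✓ (single-error assumption holds).
Step 4: error magnitude e = S_0/v_5 = S_0·∏_{j≠5}(α_5 − α_j) = 6·8 = 48 ≡ 4 (mod 11).
Step 5: correct position 5: c_5 = r_5 − e = 0 − 4 ≡ 7 (mod 11). Hence c = [2, 6, 4, 0, 7].
  Check: interpolating c through the α_i gives m(x) = 9 + 6·x (degree < 2) with m(α_i) = c_i for every i, so c is indeed a codeword.


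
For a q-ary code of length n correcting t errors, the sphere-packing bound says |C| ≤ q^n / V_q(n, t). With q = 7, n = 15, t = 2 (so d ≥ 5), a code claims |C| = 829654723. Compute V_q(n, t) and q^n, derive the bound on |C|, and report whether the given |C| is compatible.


V_q(n, t) = 3871, q^n = 4747561509943, Hamming bound = 1226443169, |C| = 829654723 ≤ bound (satisfied).

Step 1: Compute V_q(n, t) = Σ_{j=0}^2 C(n, j) (q−1)^j.
  j = 0: C(15,0)·(6)^0 = 1·1 = 1.
  j = 1: C(15,1)·(6)^1 = 15·6 = 90.
  j = 2: C(15,2)·(6)^2 = 105·36 = 3780.
  V_q(n, t) = 1 + 90 + 3780 = 3871.
Step 2: q^n = 7^15 = 4747561509943.
Step 3: Hamming bound ⌊q^n / V_q(n,t)⌋ = ⌊4747561509943/3871⌋ = 1226443169.
Step 4: Compare |C| = 829654723 to 1226443169: satisfied.
The claimed |C| lies below the Hamming bound.


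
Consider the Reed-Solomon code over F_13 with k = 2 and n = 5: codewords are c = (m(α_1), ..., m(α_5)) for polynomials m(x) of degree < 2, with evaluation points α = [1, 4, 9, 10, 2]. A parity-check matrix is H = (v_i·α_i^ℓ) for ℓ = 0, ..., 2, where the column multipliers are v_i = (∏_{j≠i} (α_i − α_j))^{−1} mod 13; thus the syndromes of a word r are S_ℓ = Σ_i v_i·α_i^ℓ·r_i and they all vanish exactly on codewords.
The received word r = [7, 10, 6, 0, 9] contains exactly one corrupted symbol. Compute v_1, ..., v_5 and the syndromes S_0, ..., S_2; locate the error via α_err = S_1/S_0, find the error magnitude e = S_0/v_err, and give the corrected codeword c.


S = (12, 12, 12), error at position 1, error magnitude e = 5, c = [2, 10, 6, 0, 9].

Step 1: column multipliers v_i = (∏_{j≠i}(α_i − α_j))^{−1} mod 13.
  i = 1 (α = 1): (1−4)(1−9)(1−10)(1−2) = (−3)·(−8)·(−9)·(−1) = 216 ≡ 8, so v_1 = 8^{−1} = 5 (mod 13).
  i = 2 (α = 4): (4−1)(4−9)(4−10)(4−2) = 3·(−5)·(−6)·2 = 180 ≡ 11, so v_2 = 11^{−1} = 6 (mod 13).
  i = 3 (α = 9): (9−1)(9−4)(9−10)(9−2) = 8·5·(−1)·7 = −280 ≡ 6, so v_3 = 6^{−1} = 11 (mod 13).
  i = 4 (α = 10): (10−1)(10−4)(10−9)(10−2) = 9·6·1·8 = 432 ≡ 3, so v_4 = 3^{−1} = 9 (mod 13).
  i = 5 (α = 2): (2−1)(2−4)(2−9)(2−10) = 1·(−2)·(−7)·(−8) = −112 ≡ 5, so v_5 = 5^{−1} = 8 (mod 13).
  v = [5, 6, 11, 9, 8].
Step 2: syndromes of r = [7, 10, 6, 0, 9] (all sums mod 13).
  S_0 = Σ v_i r_i = 5·7 + 6·10 + 11·6 + 9·0 + 8·9 = 233 ≡ 12.
  S_1 = Σ v_i α_i r_i = 5·1·7 + 6·4·10 + 11·9·6 + 9·10·0 + 8·2·9 = 1013 ≡ 12.
  α_i^2 mod 13 = [1, 3, 3, 9, 4].
  S_2 = Σ v_i α_i^2 r_i = 5·1·7 + 6·3·10 + 11·3·6 + 9·9·0 + 8·4·9 = 701 ≡ 12.
  S = (12, 12, 12) ≠ 0, so r is not a codeword (an error is present).
Step 3: locate the error. For a single error e at position i, S_ℓ = v_i·e·α_i^ℓ, so α_err = S_1/S_0.
  S_0^{−1} = 12^{−1} = 12 (mod 13), so α_err = 12·12 = 144 ≡ 1 = α_1. Error position i = 1.
  Consistency check: S_2/S_1 = 12·12 = 144 ≡ 1 = α_err ✓ (single-error assumption holds).
Step 4: error magnitude e = S_0/v_1 = S_0·∏_{j≠1}(α_1 − α_j) = 12·8 = 96 ≡ 5 (mod 13).
Step 5: correct position 1: c_1 = r_1 − e = 7 − 5 ≡ 2 (mod 13). Hence c = [2, 10, 6, 0, 9].
  Check: interpolating c through the α_i gives m(x) = 8 + 7·x (degree < 2) with m(α_i) = c_i for every i, so c is indeed a codeword.


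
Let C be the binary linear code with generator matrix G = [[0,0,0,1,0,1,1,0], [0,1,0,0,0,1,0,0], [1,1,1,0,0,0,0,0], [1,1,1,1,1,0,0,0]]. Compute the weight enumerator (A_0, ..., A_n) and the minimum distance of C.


Weight distribution: A_0 = 1, A_2 = 2, A_3 = 6, A_4 = 3, A_5 = 2, A_6 = 2. Minimum distance d = 2.

Enumerate all 2^4 = 16 messages m ∈ F_2^4.
For each, compute codeword c = mG in F_2^8, then tally its weight.
  m = 0000 → c = 00000000, weight = 0.
  m = 1000 → c = 00010110, weight = 3.
  m = 0100 → c = 01000100, weight = 2.
  m = 1100 → c = 01010010, weight = 3.
  m = 0010 → c = 11100000, weight = 3.
  m = 1010 → c = 11110110, weight = 6.
  m = 0110 → c = 10100100, weight = 3.
  m = 1110 → c = 10110010, weight = 4.
  m = 0001 → c = 11111000, weight = 5.
  m = 1001 → c = 11101110, weight = 6.
  m = 0101 → c = 10111100, weight = 5.
  m = 1101 → c = 10101010, weight = 4.
  m = 0011 → c = 00011000, weight = 2.
  m = 1011 → c = 00001110, weight = 3.
  m = 0111 → c = 01011100, weight = 4.
  m = 1111 → c = 01001010, weight = 3.
Tally weights:
  weight 0: 1 codewords.
  weight 2: 2 codewords.
  weight 3: 6 codewords.
  weight 4: 3 codewords.
  weight 5: 2 codewords.
  weight 6: 2 codewords.
Minimum distance d = smallest w > 0 with A_w > 0 = 2.
Sanity: Σ A_w = 16 = 2^4 = 16 ✓.


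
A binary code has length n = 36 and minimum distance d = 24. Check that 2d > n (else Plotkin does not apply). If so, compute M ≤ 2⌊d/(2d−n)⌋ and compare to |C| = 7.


Plotkin bound M ≤ 4; given |C| = 7 > bound (violated).

Check applicability: 2d = 48, n = 36.
2d − n = 12 > 0, so Plotkin applies.
Compute d/(2d−n) = 24/12 ≈ 2.0000.
⌊d/(2d−n)⌋ = 2.
Plotkin bound: M ≤ 2·2 = 4.
Given |C| = 7, check: VIOLATED.
This |C| is above the Plotkin bound, so no binary code with n = 36, d = 24 and 7 codewords exists.


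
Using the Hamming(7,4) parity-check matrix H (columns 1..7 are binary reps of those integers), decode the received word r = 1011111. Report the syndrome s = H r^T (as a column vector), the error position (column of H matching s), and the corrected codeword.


s = (0, 1, 0)^T, error position = 2, corrected codeword c = 1111111

Compute s = H r^T mod 2 one row at a time:
  s_1 = 1 + 1 + 1 + 1 = 4 ≡ 0 (mod 2).
  s_2 = 0 + 1 + 1 + 1 = 3 ≡ 1 (mod 2).
  s_3 = 1 + 1 + 1 + 1 = 4 ≡ 0 (mod 2).
s = (0, 1, 0)^T — this equals column 2 of H (binary 010), so error is at position 2.
Correct: flip bit 2 of r = 1011111 to get c = 1111111.


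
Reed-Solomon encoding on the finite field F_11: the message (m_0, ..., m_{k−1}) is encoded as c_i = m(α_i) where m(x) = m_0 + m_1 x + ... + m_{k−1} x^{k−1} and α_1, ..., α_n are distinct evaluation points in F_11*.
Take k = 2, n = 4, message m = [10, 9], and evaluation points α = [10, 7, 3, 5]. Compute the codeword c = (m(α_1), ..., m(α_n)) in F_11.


c = [1, 7, 4, 0]

Message polynomial: m(x) = 10 + 9·x (mod 11).
For each evaluation point α_i, compute m(α_i) mod 11:
  α_1 = 10: Horner steps 9 → 1, so m(10) = 1.
  α_2 = 7: Horner steps 9 → 7, so m(7) = 7.
  α_3 = 3: Horner steps 9 → 4, so m(3) = 4.
  α_4 = 5: Horner steps 9 → 0, so m(5) = 0.
Codeword c = [1, 7, 4, 0] ∈ F_11^4.


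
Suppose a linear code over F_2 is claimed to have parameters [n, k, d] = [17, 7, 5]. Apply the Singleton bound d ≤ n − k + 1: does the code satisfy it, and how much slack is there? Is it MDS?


Singleton RHS = n − k + 1 = 11, slack = 6, bound satisfied, not MDS.

Singleton bound: d ≤ n − k + 1.
Here n = 17, k = 7, so n − k + 1 = 11.
Given d = 5, check d ≤ 11: YES.
Slack = (n − k + 1) − d = 6.
The code is NOT MDS (slack = 6 > 0).
Description: the claimed parameters are [17, 7, 5]_2; such a code would be non-MDS.


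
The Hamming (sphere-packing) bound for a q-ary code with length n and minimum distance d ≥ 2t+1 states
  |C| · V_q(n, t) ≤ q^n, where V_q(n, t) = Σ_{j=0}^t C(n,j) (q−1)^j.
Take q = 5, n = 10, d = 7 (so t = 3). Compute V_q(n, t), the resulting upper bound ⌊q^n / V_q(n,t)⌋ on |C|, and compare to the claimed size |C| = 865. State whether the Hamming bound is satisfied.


V_q(n, t) = 8441, q^n = 9765625, Hamming bound = 1156, |C| = 865 ≤ bound (satisfied).

Step 1: Compute V_q(n, t) = Σ_{j=0}^3 C(n, j) (q−1)^j.
  j = 0: C(10,0)·(4)^0 = 1·1 = 1.
  j = 1: C(10,1)·(4)^1 = 10·4 = 40.
  j = 2: C(10,2)·(4)^2 = 45·16 = 720.
  j = 3: C(10,3)·(4)^3 = 120·64 = 7680.
  V_q(n, t) = 1 + 40 + 720 + 7680 = 8441.
Step 2: q^n = 5^10 = 9765625.
Step 3: Hamming bound ⌊q^n / V_q(n,t)⌋ = ⌊9765625/8441⌋ = 1156.
Step 4: Compare |C| = 865 to 1156: satisfied.
The claimed |C| lies below the Hamming bound.


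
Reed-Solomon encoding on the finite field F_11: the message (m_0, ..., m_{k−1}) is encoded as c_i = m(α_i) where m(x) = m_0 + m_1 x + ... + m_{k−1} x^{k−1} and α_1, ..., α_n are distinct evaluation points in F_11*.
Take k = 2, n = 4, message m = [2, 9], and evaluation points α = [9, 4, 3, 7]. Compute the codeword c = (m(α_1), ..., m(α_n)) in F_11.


c = [6, 5, 7, 10]

Message polynomial: m(x) = 2 + 9·x (mod 11).
For each evaluation point α_i, compute m(α_i) mod 11:
  α_1 = 9: Horner steps 9 → 6, so m(9) = 6.
  α_2 = 4: Horner steps 9 → 5, so m(4) = 5.
  α_3 = 3: Horner steps 9 → 7, so m(3) = 7.
  α_4 = 7: Horner steps 9 → 10, so m(7) = 10.
Codeword c = [6, 5, 7, 10] ∈ F_11^4.


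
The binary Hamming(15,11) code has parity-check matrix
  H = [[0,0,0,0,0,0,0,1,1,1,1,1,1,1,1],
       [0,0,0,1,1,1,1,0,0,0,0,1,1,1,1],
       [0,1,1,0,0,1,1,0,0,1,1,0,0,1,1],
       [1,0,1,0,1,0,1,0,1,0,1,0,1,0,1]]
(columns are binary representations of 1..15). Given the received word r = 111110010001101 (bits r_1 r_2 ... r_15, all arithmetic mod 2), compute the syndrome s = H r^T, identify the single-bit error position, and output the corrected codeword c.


s = (0, 1, 1, 1)^T, error position = 7, corrected codeword c = 111110110001101

Compute s = H r^T mod 2 one row at a time:
  s_1 = 1 + 0 + 0 + 0 + 1 + 1 + 0 + 1 = 4 ≡ 0 (mod 2).
  s_2 = 1 + 1 + 0 + 0 + 1 + 1 + 0 + 1 = 5 ≡ 1 (mod 2).
  s_3 = 1 + 1 + 0 + 0 + 0 + 0 + 0 + 1 = 3 ≡ 1 (mod 2).
  s_4 = 1 + 1 + 1 + 0 + 0 + 0 + 1 + 1 = 5 ≡ 1 (mod 2).
s = (0, 1, 1, 1)^T — this equals column 7 of H (binary 0111), so error is at position 7.
Correct: flip bit 7 of r = 111110010001101 to get c = 111110110001101.


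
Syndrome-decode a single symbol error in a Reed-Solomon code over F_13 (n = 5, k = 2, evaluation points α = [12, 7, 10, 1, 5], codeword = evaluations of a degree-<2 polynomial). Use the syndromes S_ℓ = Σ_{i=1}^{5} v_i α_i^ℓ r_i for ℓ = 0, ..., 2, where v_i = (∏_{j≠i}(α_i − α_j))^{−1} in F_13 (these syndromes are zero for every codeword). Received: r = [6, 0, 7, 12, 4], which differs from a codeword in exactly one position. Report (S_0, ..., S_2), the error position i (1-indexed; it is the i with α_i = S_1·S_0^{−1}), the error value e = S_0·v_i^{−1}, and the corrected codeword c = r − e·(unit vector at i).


S = (1, 12, 1), error at position 1, error magnitude e = 3, c = [3, 0, 7, 12, 4].

Step 1: column multipliers v_i = (∏_{j≠i}(α_i − α_j))^{−1} mod 13.
  i = 1 (α = 12): (12−7)(12−10)(12−1)(12−5) = 5·2·11·7 = 770 ≡ 3, so v_1 = 3^{−1} = 9 (mod 13).
  i = 2 (α = 7): (7−12)(7−10)(7−1)(7−5) = (−5)·(−3)·6·2 = 180 ≡ 11, so v_2 = 11^{−1} = 6 (mod 13).
  i = 3 (α = 10): (10−12)(10−7)(10−1)(10−5) = (−2)·3·9·5 = −270 ≡ 3, so v_3 = 3^{−1} = 9 (mod 13).
  i = 4 (α = 1): (1−12)(1−7)(1−10)(1−5) = (−11)·(−6)·(−9)·(−4) = 2376 ≡ 10, so v_4 = 10^{−1} = 4 (mod 13).
  i = 5 (α = 5): (5−12)(5−7)(5−10)(5−1) = (−7)·(−2)·(−5)·4 = −280 ≡ 6, so v_5 = 6^{−1} = 11 (mod 13).
  v = [9, 6, 9, 4, 11].
Step 2: syndromes of r = [6, 0, 7, 12, 4] (all sums mod 13).
  S_0 = Σ v_i r_i = 9·6 + 6·0 + 9·7 + 4·12 + 11·4 = 209 ≡ 1.
  S_1 = Σ v_i α_i r_i = 9·12·6 + 6·7·0 + 9·10·7 + 4·1·12 + 11·5·4 = 1546 ≡ 12.
  α_i^2 mod 13 = [1, 10, 9, 1, 12].
  S_2 = Σ v_i α_i^2 r_i = 9·1·6 + 6·10·0 + 9·9·7 + 4·1·12 + 11·12·4 = 1197 ≡ 1.
  S = (1, 12, 1) ≠ 0, so r is not a codeword (an error is present).
Step 3: locate the error. For a single error e at position i, S_ℓ = v_i·e·α_i^ℓ, so α_err = S_1/S_0.
  S_0^{−1} = 1^{−1} = 1 (mod 13), so α_err = 12·1 = 12 ≡ 12 = α_1. Error position i = 1.
  Consistency check: S_2/S_1 = 1·12 = 12 ≡ 12 = α_err ✓ (single-error assumption holds).
Step 4: error magnitude e = S_0/v_1 = S_0·∏_{j≠1}(α_1 − α_j) = 1·3 = 3 ≡ 3 (mod 13).
Step 5: correct position 1: c_1 = r_1 − e = 6 − 3 ≡ 3 (mod 13). Hence c = [3, 0, 7, 12, 4].
  Check: interpolating c through the α_i gives m(x) = 1 + 11·x (degree < 2) with m(α_i) = c_i for every i, so c is indeed a codeword.


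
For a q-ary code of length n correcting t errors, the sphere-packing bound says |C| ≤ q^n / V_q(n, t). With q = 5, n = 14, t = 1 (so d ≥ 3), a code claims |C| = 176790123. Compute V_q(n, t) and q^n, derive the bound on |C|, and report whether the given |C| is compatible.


V_q(n, t) = 57, q^n = 6103515625, Hamming bound = 107079221, |C| = 176790123 > bound (violated).

Step 1: Compute V_q(n, t) = Σ_{j=0}^1 C(n, j) (q−1)^j.
  j = 0: C(14,0)·(4)^0 = 1·1 = 1.
  j = 1: C(14,1)·(4)^1 = 14·4 = 56.
  V_q(n, t) = 1 + 56 = 57.
Step 2: q^n = 5^14 = 6103515625.
Step 3: Hamming bound ⌊q^n / V_q(n,t)⌋ = ⌊6103515625/57⌋ = 107079221.
Step 4: Compare |C| = 176790123 to 107079221: violated.
The claimed |C| lies above the Hamming bound, so no 5-ary code of length 14 with d ≥ 3 can have 176790123 codewords.


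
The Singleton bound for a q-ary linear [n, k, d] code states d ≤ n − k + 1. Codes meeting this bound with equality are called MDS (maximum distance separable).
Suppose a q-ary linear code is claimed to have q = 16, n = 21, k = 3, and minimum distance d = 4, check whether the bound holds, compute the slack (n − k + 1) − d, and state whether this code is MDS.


Singleton RHS = n − k + 1 = 19, slack = 15, bound satisfied, not MDS.

Singleton bound: d ≤ n − k + 1.
Here n = 21, k = 3, so n − k + 1 = 19.
Given d = 4, check d ≤ 19: YES.
Slack = (n − k + 1) − d = 15.
The code is NOT MDS (slack = 15 > 0).
Description: the claimed parameters are [21, 3, 4]_16; such a code would be non-MDS.


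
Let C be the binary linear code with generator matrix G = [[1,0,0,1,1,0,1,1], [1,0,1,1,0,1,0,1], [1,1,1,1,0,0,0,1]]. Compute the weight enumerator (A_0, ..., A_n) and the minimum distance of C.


Weight distribution: A_0 = 1, A_2 = 1, A_4 = 2, A_5 = 3, A_7 = 1. Minimum distance d = 2.

Enumerate all 2^3 = 8 messages m ∈ F_2^3.
For each, compute codeword c = mG in F_2^8, then tally its weight.
  m = 000 → c = 00000000, weight = 0.
  m = 100 → c = 10011011, weight = 5.
  m = 010 → c = 10110101, weight = 5.
  m = 110 → c = 00101110, weight = 4.
  m = 001 → c = 11110001, weight = 5.
  m = 101 → c = 01101010, weight = 4.
  m = 011 → c = 01000100, weight = 2.
  m = 111 → c = 11011111, weight = 7.
Tally weights:
  weight 0: 1 codewords.
  weight 2: 1 codewords.
  weight 4: 2 codewords.
  weight 5: 3 codewords.
  weight 7: 1 codewords.
Minimum distance d = smallest w > 0 with A_w > 0 = 2.
Sanity: Σ A_w = 8 = 2^3 = 8 ✓.


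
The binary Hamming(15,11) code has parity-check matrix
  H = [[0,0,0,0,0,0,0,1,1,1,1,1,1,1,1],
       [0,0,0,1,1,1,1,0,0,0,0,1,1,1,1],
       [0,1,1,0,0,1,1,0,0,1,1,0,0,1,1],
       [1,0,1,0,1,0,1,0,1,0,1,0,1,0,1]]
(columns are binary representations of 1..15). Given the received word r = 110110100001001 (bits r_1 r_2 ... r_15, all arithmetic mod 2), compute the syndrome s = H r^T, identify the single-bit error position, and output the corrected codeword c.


s = (0, 1, 1, 0)^T, error position = 6, corrected codeword c = 110111100001001

Compute s = H r^T mod 2 one row at a time:
  s_1 = 0 + 0 + 0 + 0 + 1 + 0 + 0 + 1 = 2 ≡ 0 (mod 2).
  s_2 = 1 + 1 + 0 + 1 + 1 + 0 + 0 + 1 = 5 ≡ 1 (mod 2).
  s_3 = 1 + 0 + 0 + 1 + 0 + 0 + 0 + 1 = 3 ≡ 1 (mod 2).
  s_4 = 1 + 0 + 1 + 1 + 0 + 0 + 0 + 1 = 4 ≡ 0 (mod 2).
s = (0, 1, 1, 0)^T — this equals column 6 of H (binary 0110), so error is at position 6.
Correct: flip bit 6 of r = 110110100001001 to get c = 110111100001001.


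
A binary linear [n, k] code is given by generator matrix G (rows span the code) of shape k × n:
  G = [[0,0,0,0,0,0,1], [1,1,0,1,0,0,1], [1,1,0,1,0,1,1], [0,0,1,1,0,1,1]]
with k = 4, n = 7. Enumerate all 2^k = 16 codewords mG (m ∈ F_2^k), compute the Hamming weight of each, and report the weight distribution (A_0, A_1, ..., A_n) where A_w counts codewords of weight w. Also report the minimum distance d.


Weight distribution: A_0 = 1, A_1 = 2, A_2 = 2, A_3 = 4, A_4 = 5, A_5 = 2. Minimum distance d = 1.

Enumerate all 2^4 = 16 messages m ∈ F_2^4.
For each, compute codeword c = mG in F_2^7, then tally its weight.
  m = 0000 → c = 0000000, weight = 0.
  m = 1000 → c = 0000001, weight = 1.
  m = 0100 → c = 1101001, weight = 4.
  m = 1100 → c = 1101000, weight = 3.
  m = 0010 → c = 1101011, weight = 5.
  m = 1010 → c = 1101010, weight = 4.
  m = 0110 → c = 0000010, weight = 1.
  m = 1110 → c = 0000011, weight = 2.
  m = 0001 → c = 0011011, weight = 4.
  m = 1001 → c = 0011010, weight = 3.
  m = 0101 → c = 1110010, weight = 4.
  m = 1101 → c = 1110011, weight = 5.
  m = 0011 → c = 1110000, weight = 3.
  m = 1011 → c = 1110001, weight = 4.
  m = 0111 → c = 0011001, weight = 3.
  m = 1111 → c = 0011000, weight = 2.
Tally weights:
  weight 0: 1 codewords.
  weight 1: 2 codewords.
  weight 2: 2 codewords.
  weight 3: 4 codewords.
  weight 4: 5 codewords.
  weight 5: 2 codewords.
Minimum distance d = smallest w > 0 with A_w > 0 = 1.
Sanity: Σ A_w = 16 = 2^4 = 16 ✓.


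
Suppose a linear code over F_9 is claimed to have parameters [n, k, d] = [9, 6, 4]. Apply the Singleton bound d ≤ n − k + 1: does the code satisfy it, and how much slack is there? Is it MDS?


Singleton RHS = n − k + 1 = 4, slack = 0, bound satisfied, MDS.

Singleton bound: d ≤ n − k + 1.
Here n = 9, k = 6, so n − k + 1 = 4.
Given d = 4, check d ≤ 4: YES.
Slack = (n − k + 1) − d = 0.
The code is MDS (slack = 0).
Description: the claimed parameters are [9, 6, 4]_9; such a code would be MDS (meets Singleton bound).


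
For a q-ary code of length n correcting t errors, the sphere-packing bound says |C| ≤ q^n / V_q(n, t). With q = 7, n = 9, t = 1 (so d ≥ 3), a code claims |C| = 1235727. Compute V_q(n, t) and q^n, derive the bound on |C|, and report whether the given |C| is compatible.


V_q(n, t) = 55, q^n = 40353607, Hamming bound = 733701, |C| = 1235727 > bound (violated).

Step 1: Compute V_q(n, t) = Σ_{j=0}^1 C(n, j) (q−1)^j.
  j = 0: C(9,0)·(6)^0 = 1·1 = 1.
  j = 1: C(9,1)·(6)^1 = 9·6 = 54.
  V_q(n, t) = 1 + 54 = 55.
Step 2: q^n = 7^9 = 40353607.
Step 3: Hamming bound ⌊q^n / V_q(n,t)⌋ = ⌊40353607/55⌋ = 733701.
Step 4: Compare |C| = 1235727 to 733701: violated.
The claimed |C| lies above the Hamming bound, so no 7-ary code of length 9 with d ≥ 3 can have 1235727 codewords.


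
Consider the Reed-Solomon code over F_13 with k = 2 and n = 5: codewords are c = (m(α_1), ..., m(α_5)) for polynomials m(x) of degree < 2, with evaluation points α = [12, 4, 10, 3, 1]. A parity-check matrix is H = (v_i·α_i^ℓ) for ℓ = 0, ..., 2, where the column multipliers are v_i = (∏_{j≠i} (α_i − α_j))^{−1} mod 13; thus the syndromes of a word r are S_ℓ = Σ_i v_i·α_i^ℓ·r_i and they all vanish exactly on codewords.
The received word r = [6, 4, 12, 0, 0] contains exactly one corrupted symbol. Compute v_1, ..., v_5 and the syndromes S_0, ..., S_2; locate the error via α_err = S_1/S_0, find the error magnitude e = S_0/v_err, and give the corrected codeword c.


S = (8, 11, 7), error at position 4, error magnitude e = 6, c = [6, 4, 12, 7, 0].

Step 1: column multipliers v_i = (∏_{j≠i}(α_i − α_j))^{−1} mod 13.
  i = 1 (α = 12): (12−4)(12−10)(12−3)(12−1) = 8·2·9·11 = 1584 ≡ 11, so v_1 = 11^{−1} = 6 (mod 13).
  i = 2 (α = 4): (4−12)(4−10)(4−3)(4−1) = (−8)·(−6)·1·3 = 144 ≡ 1, so v_2 = 1^{−1} = 1 (mod 13).
  i = 3 (α = 10): (10−12)(10−4)(10−3)(10−1) = (−2)·6·7·9 = −756 ≡ 11, so v_3 = 11^{−1} = 6 (mod 13).
  i = 4 (α = 3): (3−12)(3−4)(3−10)(3−1) = (−9)·(−1)·(−7)·2 = −126 ≡ 4, so v_4 = 4^{−1} = 10 (mod 13).
  i = 5 (α = 1): (1−12)(1−4)(1−10)(1−3) = (−11)·(−3)·(−9)·(−2) = 594 ≡ 9, so v_5 = 9^{−1} = 3 (mod 13).
  v = [6, 1, 6, 10, 3].
Step 2: syndromes of r = [6, 4, 12, 0, 0] (all sums mod 13).
  S_0 = Σ v_i r_i = 6·6 + 1·4 + 6·12 + 10·0 + 3·0 = 112 ≡ 8.
  S_1 = Σ v_i α_i r_i = 6·12·6 + 1·4·4 + 6·10·12 + 10·3·0 + 3·1·0 = 1168 ≡ 11.
  α_i^2 mod 13 = [1, 3, 9, 9, 1].
  S_2 = Σ v_i α_i^2 r_i = 6·1·6 + 1·3·4 + 6·9·12 + 10·9·0 + 3·1·0 = 696 ≡ 7.
  S = (8, 11, 7) ≠ 0, so r is not a codeword (an error is present).
Step 3: locate the error. For a single error e at position i, S_ℓ = v_i·e·α_i^ℓ, so α_err = S_1/S_0.
  S_0^{−1} = 8^{−1} = 5 (mod 13), so α_err = 11·5 = 55 ≡ 3 = α_4. Error position i = 4.
  Consistency check: S_2/S_1 = 7·6 = 42 ≡ 3 = α_err ✓ (single-error assumption holds).
Step 4: error magnitude e = S_0/v_4 = S_0·∏_{j≠4}(α_4 − α_j) = 8·4 = 32 ≡ 6 (mod 13).
Step 5: correct position 4: c_4 = r_4 − e = 0 − 6 ≡ 7 (mod 13). Hence c = [6, 4, 12, 7, 0].
  Check: interpolating c through the α_i gives m(x) = 3 + 10·x (degree < 2) with m(α_i) = c_i for every i, so c is indeed a codeword.


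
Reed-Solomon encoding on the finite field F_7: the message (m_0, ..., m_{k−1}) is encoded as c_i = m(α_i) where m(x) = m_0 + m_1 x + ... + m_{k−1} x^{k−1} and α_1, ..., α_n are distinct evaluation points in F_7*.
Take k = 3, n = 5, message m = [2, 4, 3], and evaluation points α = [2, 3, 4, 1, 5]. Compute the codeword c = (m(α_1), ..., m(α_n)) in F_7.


c = [1, 6, 3, 2, 6]

Message polynomial: m(x) = 2 + 4·x + 3·x^2 (mod 7).
For each evaluation point α_i, compute m(α_i) mod 7:
  α_1 = 2: Horner steps 3 → 3 → 1, so m(2) = 1.
  α_2 = 3: Horner steps 3 → 6 → 6, so m(3) = 6.
  α_3 = 4: Horner steps 3 → 2 → 3, so m(4) = 3.
  α_4 = 1: Horner steps 3 → 0 → 2, so m(1) = 2.
  α_5 = 5: Horner steps 3 → 5 → 6, so m(5) = 6.
Codeword c = [1, 6, 3, 2, 6] ∈ F_7^5.


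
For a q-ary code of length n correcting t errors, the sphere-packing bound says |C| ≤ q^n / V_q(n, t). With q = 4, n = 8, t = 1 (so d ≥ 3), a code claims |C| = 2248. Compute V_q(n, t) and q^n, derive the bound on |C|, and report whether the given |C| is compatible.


V_q(n, t) = 25, q^n = 65536, Hamming bound = 2621, |C| = 2248 ≤ bound (satisfied).

Step 1: Compute V_q(n, t) = Σ_{j=0}^1 C(n, j) (q−1)^j.
  j = 0: C(8,0)·(3)^0 = 1·1 = 1.
  j = 1: C(8,1)·(3)^1 = 8·3 = 24.
  V_q(n, t) = 1 + 24 = 25.
Step 2: q^n = 4^8 = 65536.
Step 3: Hamming bound ⌊q^n / V_q(n,t)⌋ = ⌊65536/25⌋ = 2621.
Step 4: Compare |C| = 2248 to 2621: satisfied.
The claimed |C| lies below the Hamming bound.


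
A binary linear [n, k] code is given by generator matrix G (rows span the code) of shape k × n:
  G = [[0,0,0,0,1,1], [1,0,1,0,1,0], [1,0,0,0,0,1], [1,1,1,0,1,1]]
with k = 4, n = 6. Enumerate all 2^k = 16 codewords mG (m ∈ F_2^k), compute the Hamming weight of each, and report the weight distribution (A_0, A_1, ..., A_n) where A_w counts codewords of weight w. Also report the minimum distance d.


Weight distribution: A_0 = 1, A_1 = 1, A_2 = 6, A_3 = 6, A_4 = 1, A_5 = 1. Minimum distance d = 1.

Enumerate all 2^4 = 16 messages m ∈ F_2^4.
For each, compute codeword c = mG in F_2^6, then tally its weight.
  m = 0000 → c = 000000, weight = 0.
  m = 1000 → c = 000011, weight = 2.
  m = 0100 → c = 101010, weight = 3.
  m = 1100 → c = 101001, weight = 3.
  m = 0010 → c = 100001, weight = 2.
  m = 1010 → c = 100010, weight = 2.
  m = 0110 → c = 001011, weight = 3.
  m = 1110 → c = 001000, weight = 1.
  m = 0001 → c = 111011, weight = 5.
  m = 1001 → c = 111000, weight = 3.
  m = 0101 → c = 010001, weight = 2.
  m = 1101 → c = 010010, weight = 2.
  m = 0011 → c = 011010, weight = 3.
  m = 1011 → c = 011001, weight = 3.
  m = 0111 → c = 110000, weight = 2.
  m = 1111 → c = 110011, weight = 4.
Tally weights:
  weight 0: 1 codewords.
  weight 1: 1 codewords.
  weight 2: 6 codewords.
  weight 3: 6 codewords.
  weight 4: 1 codewords.
  weight 5: 1 codewords.
Minimum distance d = smallest w > 0 with A_w > 0 = 1.
Sanity: Σ A_w = 16 = 2^4 = 16 ✓.


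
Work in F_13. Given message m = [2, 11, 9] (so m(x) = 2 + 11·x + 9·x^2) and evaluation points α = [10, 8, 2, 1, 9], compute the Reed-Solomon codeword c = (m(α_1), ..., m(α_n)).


c = [11, 3, 8, 9, 11]

Message polynomial: m(x) = 2 + 11·x + 9·x^2 (mod 13).
For each evaluation point α_i, compute m(α_i) mod 13:
  α_1 = 10: Horner steps 9 → 10 → 11, so m(10) = 11.
  α_2 = 8: Horner steps 9 → 5 → 3, so m(8) = 3.
  α_3 = 2: Horner steps 9 → 3 → 8, so m(2) = 8.
  α_4 = 1: Horner steps 9 → 7 → 9, so m(1) = 9.
  α_5 = 9: Horner steps 9 → 1 → 11, so m(9) = 11.
Codeword c = [11, 3, 8, 9, 11] ∈ F_13^5.


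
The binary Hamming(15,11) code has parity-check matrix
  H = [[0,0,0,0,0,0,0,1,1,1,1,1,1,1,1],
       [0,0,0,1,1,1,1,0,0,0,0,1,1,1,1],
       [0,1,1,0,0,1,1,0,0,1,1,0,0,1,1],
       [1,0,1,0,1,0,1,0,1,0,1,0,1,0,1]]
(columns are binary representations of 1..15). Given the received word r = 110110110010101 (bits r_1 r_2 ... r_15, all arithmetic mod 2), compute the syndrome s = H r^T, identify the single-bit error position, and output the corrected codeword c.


s = (0, 1, 0, 0)^T, error position = 4, corrected codeword c = 110010110010101

Compute s = H r^T mod 2 one row at a time:
  s_1 = 1 + 0 + 0 + 1 + 0 + 1 + 0 + 1 = 4 ≡ 0 (mod 2).
  s_2 = 1 + 1 + 0 + 1 + 0 + 1 + 0 + 1 = 5 ≡ 1 (mod 2).
  s_3 = 1 + 0 + 0 + 1 + 0 + 1 + 0 + 1 = 4 ≡ 0 (mod 2).
  s_4 = 1 + 0 + 1 + 1 + 0 + 1 + 1 + 1 = 6 ≡ 0 (mod 2).
s = (0, 1, 0, 0)^T — this equals column 4 of H (binary 0100), so error is at position 4.
Correct: flip bit 4 of r = 110110110010101 to get c = 110010110010101.


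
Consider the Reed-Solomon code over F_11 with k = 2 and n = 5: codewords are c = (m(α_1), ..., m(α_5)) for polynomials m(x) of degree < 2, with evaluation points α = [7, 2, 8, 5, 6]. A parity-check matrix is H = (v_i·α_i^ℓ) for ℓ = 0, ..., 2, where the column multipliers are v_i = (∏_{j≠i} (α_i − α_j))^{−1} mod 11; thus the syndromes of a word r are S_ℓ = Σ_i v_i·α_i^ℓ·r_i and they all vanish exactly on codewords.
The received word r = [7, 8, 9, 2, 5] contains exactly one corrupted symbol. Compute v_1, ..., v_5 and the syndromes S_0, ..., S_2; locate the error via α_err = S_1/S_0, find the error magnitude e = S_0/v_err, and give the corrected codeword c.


S = (8, 7, 2), error at position 4, error magnitude e = 10, c = [7, 8, 9, 3, 5].

Step 1: column multipliers v_i = (∏_{j≠i}(α_i − α_j))^{−1} mod 11.
  i = 1 (α = 7): (7−2)(7−8)(7−5)(7−6) = 5·(−1)·2·1 = −10 ≡ 1, so v_1 = 1^{−1} = 1 (mod 11).
  i = 2 (α = 2): (2−7)(2−8)(2−5)(2−6) = (−5)·(−6)·(−3)·(−4) = 360 ≡ 8, so v_2 = 8^{−1} = 7 (mod 11).
  i = 3 (α = 8): (8−7)(8−2)(8−5)(8−6) = 1·6·3·2 = 36 ≡ 3, so v_3 = 3^{−1} = 4 (mod 11).
  i = 4 (α = 5): (5−7)(5−2)(5−8)(5−6) = (−2)·3·(−3)·(−1) = −18 ≡ 4, so v_4 = 4^{−1} = 3 (mod 11).
  i = 5 (α = 6): (6−7)(6−2)(6−8)(6−5) = (−1)·4·(−2)·1 = 8 ≡ 8, so v_5 = 8^{−1} = 7 (mod 11).
  v = [1, 7, 4, 3, 7].
Step 2: syndromes of r = [7, 8, 9, 2, 5] (all sums mod 11).
  S_0 = Σ v_i r_i = 1·7 + 7·8 + 4·9 + 3·2 + 7·5 = 140 ≡ 8.
  S_1 = Σ v_i α_i r_i = 1·7·7 + 7·2·8 + 4·8·9 + 3·5·2 + 7·6·5 = 689 ≡ 7.
  α_i^2 mod 11 = [5, 4, 9, 3, 3].
  S_2 = Σ v_i α_i^2 r_i = 1·5·7 + 7·4·8 + 4·9·9 + 3·3·2 + 7·3·5 = 706 ≡ 2.
  S = (8, 7, 2) ≠ 0, so r is not a codeword (an error is present).
Step 3: locate the error. For a single error e at position i, S_ℓ = v_i·e·α_i^ℓ, so α_err = S_1/S_0.
  S_0^{−1} = 8^{−1} = 7 (mod 11), so α_err = 7·7 = 49 ≡ 5 = α_4. Error position i = 4.
  Consistency check: S_2/S_1 = 2·8 = 16 ≡ 5 = α_err ✓ (single-error assumption holds).
Step 4: error magnitude e = S_0/v_4 = S_0·∏_{j≠4}(α_4 − α_j) = 8·4 = 32 ≡ 10 (mod 11).
Step 5: correct position 4: c_4 = r_4 − e = 2 − 10 ≡ 3 (mod 11). Hence c = [7, 8, 9, 3, 5].
  Check: interpolating c through the α_i gives m(x) = 4 + 2·x (degree < 2) with m(α_i) = c_i for every i, so c is indeed a codeword.


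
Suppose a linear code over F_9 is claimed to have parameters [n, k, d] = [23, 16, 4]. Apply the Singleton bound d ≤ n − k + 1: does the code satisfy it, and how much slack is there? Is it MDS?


Singleton RHS = n − k + 1 = 8, slack = 4, bound satisfied, not MDS.

Singleton bound: d ≤ n − k + 1.
Here n = 23, k = 16, so n − k + 1 = 8.
Given d = 4, check d ≤ 8: YES.
Slack = (n − k + 1) − d = 4.
The code is NOT MDS (slack = 4 > 0).
Description: the claimed parameters are [23, 16, 4]_9; such a code would be non-MDS.


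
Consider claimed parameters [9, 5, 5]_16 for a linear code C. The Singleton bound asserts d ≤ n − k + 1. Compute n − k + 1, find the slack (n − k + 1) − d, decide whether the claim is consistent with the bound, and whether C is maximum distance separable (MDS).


Singleton RHS = n − k + 1 = 5, slack = 0, bound satisfied, MDS.

Singleton bound: d ≤ n − k + 1.
Here n = 9, k = 5, so n − k + 1 = 5.
Given d = 5, check d ≤ 5: YES.
Slack = (n − k + 1) − d = 0.
The code is MDS (slack = 0).
Description: the claimed parameters are [9, 5, 5]_16; such a code would be MDS (meets Singleton bound).


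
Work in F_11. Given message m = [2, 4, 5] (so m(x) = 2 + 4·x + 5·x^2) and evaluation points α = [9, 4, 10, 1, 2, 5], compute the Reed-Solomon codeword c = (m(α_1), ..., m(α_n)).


c = [3, 10, 3, 0, 8, 4]

Message polynomial: m(x) = 2 + 4·x + 5·x^2 (mod 11).
For each evaluation point α_i, compute m(α_i) mod 11:
  α_1 = 9: Horner steps 5 → 5 → 3, so m(9) = 3.
  α_2 = 4: Horner steps 5 → 2 → 10, so m(4) = 10.
  α_3 = 10: Horner steps 5 → 10 → 3, so m(10) = 3.
  α_4 = 1: Horner steps 5 → 9 → 0, so m(1) = 0.
  α_5 = 2: Horner steps 5 → 3 → 8, so m(2) = 8.
  α_6 = 5: Horner steps 5 → 7 → 4, so m(5) = 4.
Codeword c = [3, 10, 3, 0, 8, 4] ∈ F_11^6.


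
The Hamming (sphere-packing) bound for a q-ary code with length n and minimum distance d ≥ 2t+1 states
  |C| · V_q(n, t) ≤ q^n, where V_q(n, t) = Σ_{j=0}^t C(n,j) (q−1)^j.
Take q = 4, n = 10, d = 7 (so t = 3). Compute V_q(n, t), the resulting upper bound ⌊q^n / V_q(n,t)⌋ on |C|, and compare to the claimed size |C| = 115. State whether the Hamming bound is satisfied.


V_q(n, t) = 3676, q^n = 1048576, Hamming bound = 285, |C| = 115 ≤ bound (satisfied).

Step 1: Compute V_q(n, t) = Σ_{j=0}^3 C(n, j) (q−1)^j.
  j = 0: C(10,0)·(3)^0 = 1·1 = 1.
  j = 1: C(10,1)·(3)^1 = 10·3 = 30.
  j = 2: C(10,2)·(3)^2 = 45·9 = 405.
  j = 3: C(10,3)·(3)^3 = 120·27 = 3240.
  V_q(n, t) = 1 + 30 + 405 + 3240 = 3676.
Step 2: q^n = 4^10 = 1048576.
Step 3: Hamming bound ⌊q^n / V_q(n,t)⌋ = ⌊1048576/3676⌋ = 285.
Step 4: Compare |C| = 115 to 285: satisfied.
The claimed |C| lies below the Hamming bound.


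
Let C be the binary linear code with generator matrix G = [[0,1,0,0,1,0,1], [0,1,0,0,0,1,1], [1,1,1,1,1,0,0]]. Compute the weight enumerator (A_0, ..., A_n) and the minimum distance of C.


Weight distribution: A_0 = 1, A_2 = 1, A_3 = 2, A_4 = 1, A_5 = 2, A_6 = 1. Minimum distance d = 2.

Enumerate all 2^3 = 8 messages m ∈ F_2^3.
For each, compute codeword c = mG in F_2^7, then tally its weight.
  m = 000 → c = 0000000, weight = 0.
  m = 100 → c = 0100101, weight = 3.
  m = 010 → c = 0100011, weight = 3.
  m = 110 → c = 0000110, weight = 2.
  m = 001 → c = 1111100, weight = 5.
  m = 101 → c = 1011001, weight = 4.
  m = 011 → c = 1011111, weight = 6.
  m = 111 → c = 1111010, weight = 5.
Tally weights:
  weight 0: 1 codewords.
  weight 2: 1 codewords.
  weight 3: 2 codewords.
  weight 4: 1 codewords.
  weight 5: 2 codewords.
  weight 6: 1 codewords.
Minimum distance d = smallest w > 0 with A_w > 0 = 2.
Sanity: Σ A_w = 8 = 2^3 = 8 ✓.


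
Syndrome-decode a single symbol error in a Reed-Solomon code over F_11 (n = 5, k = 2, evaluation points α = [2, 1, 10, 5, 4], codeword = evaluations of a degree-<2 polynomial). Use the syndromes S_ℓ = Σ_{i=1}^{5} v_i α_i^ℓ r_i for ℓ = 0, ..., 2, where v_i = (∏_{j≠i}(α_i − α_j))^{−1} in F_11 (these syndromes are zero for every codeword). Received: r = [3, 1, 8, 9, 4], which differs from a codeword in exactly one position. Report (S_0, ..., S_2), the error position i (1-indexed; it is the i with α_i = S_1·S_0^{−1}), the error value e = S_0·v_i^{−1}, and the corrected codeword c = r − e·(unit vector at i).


S = (10, 7, 6), error at position 5, error magnitude e = 8, c = [3, 1, 8, 9, 7].

Step 1: column multipliers v_i = (∏_{j≠i}(α_i − α_j))^{−1} mod 11.
  i = 1 (α = 2): (2−1)(2−10)(2−5)(2−4) = 1·(−8)·(−3)·(−2) = −48 ≡ 7, so v_1 = 7^{−1} = 8 (mod 11).
  i = 2 (α = 1): (1−2)(1−10)(1−5)(1−4) = (−1)·(−9)·(−4)·(−3) = 108 ≡ 9, so v_2 = 9^{−1} = 5 (mod 11).
  i = 3 (α = 10): (10−2)(10−1)(10−5)(10−4) = 8·9·5·6 = 2160 ≡ 4, so v_3 = 4^{−1} = 3 (mod 11).
  i = 4 (α = 5): (5−2)(5−1)(5−10)(5−4) = 3·4·(−5)·1 = −60 ≡ 6, so v_4 = 6^{−1} = 2 (mod 11).
  i = 5 (α = 4): (4−2)(4−1)(4−10)(4−5) = 2·3·(−6)·(−1) = 36 ≡ 3, so v_5 = 3^{−1} = 4 (mod 11).
  v = [8, 5, 3, 2, 4].
Step 2: syndromes of r = [3, 1, 8, 9, 4] (all sums mod 11).
  S_0 = Σ v_i r_i = 8·3 + 5·1 + 3·8 + 2·9 + 4·4 = 87 ≡ 10.
  S_1 = Σ v_i α_i r_i = 8·2·3 + 5·1·1 + 3·10·8 + 2·5·9 + 4·4·4 = 447 ≡ 7.
  α_i^2 mod 11 = [4, 1, 1, 3, 5].
  S_2 = Σ v_i α_i^2 r_i = 8·4·3 + 5·1·1 + 3·1·8 + 2·3·9 + 4·5·4 = 259 ≡ 6.
  S = (10, 7, 6) ≠ 0, so r is not a codeword (an error is present).
Step 3: locate the error. For a single error e at position i, S_ℓ = v_i·e·α_i^ℓ, so α_err = S_1/S_0.
  S_0^{−1} = 10^{−1} = 10 (mod 11), so α_err = 7·10 = 70 ≡ 4 = α_5. Error position i = 5.
  Consistency check: S_2/S_1 = 6·8 = 48 ≡ 4 = α_err ✓ (single-error assumption holds).
Step 4: error magnitude e = S_0/v_5 = S_0·∏_{j≠5}(α_5 − α_j) = 10·3 = 30 ≡ 8 (mod 11).
Step 5: correct position 5: c_5 = r_5 − e = 4 − 8 ≡ 7 (mod 11). Hence c = [3, 1, 8, 9, 7].
  Check: interpolating c through the α_i gives m(x) = 10 + 2·x (degree < 2) with m(α_i) = c_i for every i, so c is indeed a codeword.
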